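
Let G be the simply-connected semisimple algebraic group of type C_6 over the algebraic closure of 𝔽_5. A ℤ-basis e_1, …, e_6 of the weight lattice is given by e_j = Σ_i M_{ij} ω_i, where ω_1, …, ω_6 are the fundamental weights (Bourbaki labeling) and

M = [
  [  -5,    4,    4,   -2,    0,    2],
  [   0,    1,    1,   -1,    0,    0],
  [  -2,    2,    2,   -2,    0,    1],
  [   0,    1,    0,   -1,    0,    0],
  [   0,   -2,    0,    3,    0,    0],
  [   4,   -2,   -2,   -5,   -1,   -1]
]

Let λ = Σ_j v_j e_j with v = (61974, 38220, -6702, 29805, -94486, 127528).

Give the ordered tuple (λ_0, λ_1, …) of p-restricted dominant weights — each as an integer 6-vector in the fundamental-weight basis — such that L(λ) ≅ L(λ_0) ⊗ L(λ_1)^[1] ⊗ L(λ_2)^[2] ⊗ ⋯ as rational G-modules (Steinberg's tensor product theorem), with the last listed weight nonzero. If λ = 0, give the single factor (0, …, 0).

((3, 3, 1, 0, 0, 3), (4, 2, 1, 3, 0, 3), (0, 3, 0, 1, 4, 1), (3, 3, 1, 2, 3, 2), (3, 2, 1, 3, 0, 4), (3, 0, 2, 2, 4, 0))

Compute c_i = Σ_j M_{ij} v_j with v = (61974, 38220, -6702, 29805, -94486, 127528):
  c_1 = (-5)·(61974) + (4)·(38220) + (4)·(-6702) + (-2)·(29805) + (0)·(-94486) + (2)·(127528) = 11648
  c_2 = (0)·(61974) + (1)·(38220) + (1)·(-6702) + (-1)·(29805) + (0)·(-94486) + (0)·(127528) = 1713
  c_3 = (-2)·(61974) + (2)·(38220) + (2)·(-6702) + (-2)·(29805) + (0)·(-94486) + (1)·(127528) = 7006
  c_4 = (0)·(61974) + (1)·(38220) + (0)·(-6702) + (-1)·(29805) + (0)·(-94486) + (0)·(127528) = 8415
  c_5 = (0)·(61974) + (-2)·(38220) + (0)·(-6702) + (3)·(29805) + (0)·(-94486) + (0)·(127528) = 12975
  c_6 = (4)·(61974) + (-2)·(38220) + (-2)·(-6702) + (-5)·(29805) + (-1)·(-94486) + (-1)·(127528) = 2793
p = 5; digits c_i = Σ_j d_{ij}·5^j, 0 ≤ d_{ij} < 5:
  c_1 = 11648 = 3·5^0 + 4·5^1 + 0·5^2 + 3·5^3 + 3·5^4 + 3·5^5
  c_2 = 1713 = 3·5^0 + 2·5^1 + 3·5^2 + 3·5^3 + 2·5^4
  c_3 = 7006 = 1·5^0 + 1·5^1 + 0·5^2 + 1·5^3 + 1·5^4 + 2·5^5
  c_4 = 8415 = 0·5^0 + 3·5^1 + 1·5^2 + 2·5^3 + 3·5^4 + 2·5^5
  c_5 = 12975 = 0·5^0 + 0·5^1 + 4·5^2 + 3·5^3 + 0·5^4 + 4·5^5
  c_6 = 2793 = 3·5^0 + 3·5^1 + 1·5^2 + 2·5^3 + 4·5^4
p-restricted factor λ_0 = (3, 3, 1, 0, 0, 3)
p-restricted factor λ_1 = (4, 2, 1, 3, 0, 3)
p-restricted factor λ_2 = (0, 3, 0, 1, 4, 1)
p-restricted factor λ_3 = (3, 3, 1, 2, 3, 2)
p-restricted factor λ_4 = (3, 2, 1, 3, 0, 4)
p-restricted factor λ_5 = (3, 0, 2, 2, 4, 0)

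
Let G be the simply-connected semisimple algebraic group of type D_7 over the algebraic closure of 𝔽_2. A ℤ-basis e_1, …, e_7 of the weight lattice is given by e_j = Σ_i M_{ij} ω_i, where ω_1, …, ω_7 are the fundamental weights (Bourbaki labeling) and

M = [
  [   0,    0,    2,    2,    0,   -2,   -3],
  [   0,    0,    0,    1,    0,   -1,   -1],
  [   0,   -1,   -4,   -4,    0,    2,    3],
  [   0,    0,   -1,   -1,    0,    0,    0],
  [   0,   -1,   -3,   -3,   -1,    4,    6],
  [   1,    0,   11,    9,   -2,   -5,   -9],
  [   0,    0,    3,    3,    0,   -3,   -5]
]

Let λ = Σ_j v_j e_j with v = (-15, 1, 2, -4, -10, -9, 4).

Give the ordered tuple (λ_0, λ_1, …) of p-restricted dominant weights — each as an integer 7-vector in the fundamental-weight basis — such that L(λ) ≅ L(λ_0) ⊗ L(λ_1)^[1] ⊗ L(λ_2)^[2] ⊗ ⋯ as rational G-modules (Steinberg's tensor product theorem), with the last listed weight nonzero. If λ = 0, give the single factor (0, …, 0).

((0, 1, 1, 0, 1, 0, 1), (1, 0, 0, 1, 1, 0, 0))

Compute c_i = Σ_j M_{ij} v_j with v = (-15, 1, 2, -4, -10, -9, 4):
  c_1 = (0)·(-15) + 0·1 + 2·2 + (2)·(-4) + (0)·(-10) + (-2)·(-9) + (-3)·(4) = 2
  c_2 = (0)·(-15) + 0·1 + 0·2 + (1)·(-4) + (0)·(-10) + (-1)·(-9) + (-1)·(4) = 1
  c_3 = (0)·(-15) + (-1)·(1) + (-4)·(2) + (-4)·(-4) + (0)·(-10) + (2)·(-9) + 3·4 = 1
  c_4 = (0)·(-15) + 0·1 + (-1)·(2) + (-1)·(-4) + (0)·(-10) + (0)·(-9) + 0·4 = 2
  c_5 = (0)·(-15) + (-1)·(1) + (-3)·(2) + (-3)·(-4) + (-1)·(-10) + (4)·(-9) + 6·4 = 3
  c_6 = (1)·(-15) + 0·1 + 11·2 + (9)·(-4) + (-2)·(-10) + (-5)·(-9) + (-9)·(4) = 0
  c_7 = (0)·(-15) + 0·1 + 3·2 + (3)·(-4) + (0)·(-10) + (-3)·(-9) + (-5)·(4) = 1
Writing each c_i in base p = 2:
  c_1 = 2 = 0·2^0 + 1·2^1
  c_2 = 1 = 1·2^0
  c_3 = 1 = 1·2^0
  c_4 = 2 = 0·2^0 + 1·2^1
  c_5 = 3 = 1·2^0 + 1·2^1
  c_6 = 0
  c_7 = 1 = 1·2^0
Factor λ_0 = (0, 1, 1, 0, 1, 0, 1)
Factor λ_1 = (1, 0, 0, 1, 1, 0, 0)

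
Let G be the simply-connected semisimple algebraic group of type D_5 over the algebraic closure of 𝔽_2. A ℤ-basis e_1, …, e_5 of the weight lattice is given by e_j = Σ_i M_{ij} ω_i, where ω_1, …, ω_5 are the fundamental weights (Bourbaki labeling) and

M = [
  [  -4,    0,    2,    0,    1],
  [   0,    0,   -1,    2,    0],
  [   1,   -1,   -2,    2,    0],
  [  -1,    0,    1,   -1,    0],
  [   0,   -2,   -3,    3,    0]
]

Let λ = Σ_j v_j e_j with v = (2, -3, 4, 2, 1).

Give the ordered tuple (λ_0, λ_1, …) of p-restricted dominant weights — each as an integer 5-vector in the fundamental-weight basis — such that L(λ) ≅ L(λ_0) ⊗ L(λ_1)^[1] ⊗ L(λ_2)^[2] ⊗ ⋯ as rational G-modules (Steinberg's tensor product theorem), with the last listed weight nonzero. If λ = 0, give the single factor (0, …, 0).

Converting to the ω-basis (c_i = row i of M dotted with v = (2, -3, 4, 2, 1)):
  c_1 = (-4)·(2) + (0)·(-3) + (2)·(4) + (0)·(2) + (1)·(1) = 1
  c_2 = (0)·(2) + (0)·(-3) + (-1)·(4) + (2)·(2) + (0)·(1) = 0
  c_3 = (1)·(2) + (-1)·(-3) + (-2)·(4) + (2)·(2) + (0)·(1) = 1
  c_4 = (-1)·(2) + (0)·(-3) + (1)·(4) + (-1)·(2) + (0)·(1) = 0
  c_5 = (0)·(2) + (-2)·(-3) + (-3)·(4) + (3)·(2) + (0)·(1) = 0
Expand coordinatewise in base 2:
  c_1 = 1 = 1·2^0
  c_2 = 0
  c_3 = 1 = 1·2^0
  c_4 = 0
  c_5 = 0
Factor λ_0 = (1, 0, 1, 0, 0)

((1, 0, 1, 0, 0),)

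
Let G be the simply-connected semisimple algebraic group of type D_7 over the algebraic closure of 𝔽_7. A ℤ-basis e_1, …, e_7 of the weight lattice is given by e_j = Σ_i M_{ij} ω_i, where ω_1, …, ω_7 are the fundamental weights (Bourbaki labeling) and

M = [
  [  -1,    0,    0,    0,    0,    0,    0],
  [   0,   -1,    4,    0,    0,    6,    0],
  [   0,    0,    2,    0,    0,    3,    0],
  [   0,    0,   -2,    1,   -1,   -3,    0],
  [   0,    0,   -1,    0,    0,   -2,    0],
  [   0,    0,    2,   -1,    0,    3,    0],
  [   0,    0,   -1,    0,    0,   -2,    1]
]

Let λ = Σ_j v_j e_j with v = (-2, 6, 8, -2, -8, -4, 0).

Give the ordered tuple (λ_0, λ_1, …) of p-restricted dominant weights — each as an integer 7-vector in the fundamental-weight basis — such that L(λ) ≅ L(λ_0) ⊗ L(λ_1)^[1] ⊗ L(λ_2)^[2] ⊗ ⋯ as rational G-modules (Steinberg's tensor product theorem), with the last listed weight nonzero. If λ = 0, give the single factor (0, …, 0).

Compute c_i = Σ_j M_{ij} v_j with v = (-2, 6, 8, -2, -8, -4, 0):
  c_1 = (-1)·(-2) + (0)·(6) + (0)·(8) + (0)·(-2) + (0)·(-8) + (0)·(-4) + (0)·(0) = 2
  c_2 = (0)·(-2) + (-1)·(6) + (4)·(8) + (0)·(-2) + (0)·(-8) + (6)·(-4) + (0)·(0) = 2
  c_3 = (0)·(-2) + (0)·(6) + (2)·(8) + (0)·(-2) + (0)·(-8) + (3)·(-4) + (0)·(0) = 4
  c_4 = (0)·(-2) + (0)·(6) + (-2)·(8) + (1)·(-2) + (-1)·(-8) + (-3)·(-4) + (0)·(0) = 2
  c_5 = (0)·(-2) + (0)·(6) + (-1)·(8) + (0)·(-2) + (0)·(-8) + (-2)·(-4) + (0)·(0) = 0
  c_6 = (0)·(-2) + (0)·(6) + (2)·(8) + (-1)·(-2) + (0)·(-8) + (3)·(-4) + (0)·(0) = 6
  c_7 = (0)·(-2) + (0)·(6) + (-1)·(8) + (0)·(-2) + (0)·(-8) + (-2)·(-4) + (1)·(0) = 0
p = 7; digits c_i = Σ_j d_{ij}·7^j, 0 ≤ d_{ij} < 7:
  c_1 = 2 = 2·7^0
  c_2 = 2 = 2·7^0
  c_3 = 4 = 4·7^0
  c_4 = 2 = 2·7^0
  c_5 = 0
  c_6 = 6 = 6·7^0
  c_7 = 0
λ_0 = (2, 2, 4, 2, 0, 6, 0)

((2, 2, 4, 2, 0, 6, 0),)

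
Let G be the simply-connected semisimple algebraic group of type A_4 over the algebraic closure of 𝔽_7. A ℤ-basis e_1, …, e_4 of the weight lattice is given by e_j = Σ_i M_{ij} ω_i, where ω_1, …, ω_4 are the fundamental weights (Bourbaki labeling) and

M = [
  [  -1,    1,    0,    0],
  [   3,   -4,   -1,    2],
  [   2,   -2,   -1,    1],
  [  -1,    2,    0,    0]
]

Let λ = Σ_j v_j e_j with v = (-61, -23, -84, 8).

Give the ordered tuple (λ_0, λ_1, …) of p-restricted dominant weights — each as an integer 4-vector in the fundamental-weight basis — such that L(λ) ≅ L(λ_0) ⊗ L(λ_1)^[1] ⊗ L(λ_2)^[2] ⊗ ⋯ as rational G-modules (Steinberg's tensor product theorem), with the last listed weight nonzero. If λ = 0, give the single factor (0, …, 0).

((3, 2, 2, 1), (5, 1, 2, 2))

Converting to the ω-basis (c_i = row i of M dotted with v = (-61, -23, -84, 8)):
  c_1 = (-1)·(-61) + (1)·(-23) + (0)·(-84) + 0·8 = 38
  c_2 = (3)·(-61) + (-4)·(-23) + (-1)·(-84) + 2·8 = 9
  c_3 = (2)·(-61) + (-2)·(-23) + (-1)·(-84) + 1·8 = 16
  c_4 = (-1)·(-61) + (2)·(-23) + (0)·(-84) + 0·8 = 15
p = 7; digits c_i = Σ_j d_{ij}·7^j, 0 ≤ d_{ij} < 7:
  c_1 = 38 = 3·7^0 + 5·7^1
  c_2 = 9 = 2·7^0 + 1·7^1
  c_3 = 16 = 2·7^0 + 2·7^1
  c_4 = 15 = 1·7^0 + 2·7^1
p-restricted factor λ_0 = (3, 2, 2, 1)
p-restricted factor λ_1 = (5, 1, 2, 2)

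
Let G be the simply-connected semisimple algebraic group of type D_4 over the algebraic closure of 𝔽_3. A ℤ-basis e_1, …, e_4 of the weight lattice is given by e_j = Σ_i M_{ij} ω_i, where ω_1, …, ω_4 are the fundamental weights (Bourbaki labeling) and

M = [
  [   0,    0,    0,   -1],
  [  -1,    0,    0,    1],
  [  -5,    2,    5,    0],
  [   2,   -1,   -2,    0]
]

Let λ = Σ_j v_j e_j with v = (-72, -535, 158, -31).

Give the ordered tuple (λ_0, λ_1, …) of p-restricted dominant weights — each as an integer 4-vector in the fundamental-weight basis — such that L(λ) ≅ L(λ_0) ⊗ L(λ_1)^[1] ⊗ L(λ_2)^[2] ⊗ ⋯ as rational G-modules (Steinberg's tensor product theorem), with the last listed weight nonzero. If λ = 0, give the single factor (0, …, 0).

((1, 2, 2, 0), (1, 1, 2, 1), (0, 1, 2, 2), (1, 1, 2, 2))

ω-coordinates c = M·v, v = (-72, -535, 158, -31):
  c_1 = (0)·(-72) + (0)·(-535) + 0·158 + (-1)·(-31) = 31
  c_2 = (-1)·(-72) + (0)·(-535) + 0·158 + (1)·(-31) = 41
  c_3 = (-5)·(-72) + (2)·(-535) + 5·158 + (0)·(-31) = 80
  c_4 = (2)·(-72) + (-1)·(-535) + (-2)·(158) + (0)·(-31) = 75
p = 3; digits c_i = Σ_j d_{ij}·3^j, 0 ≤ d_{ij} < 3:
  c_1 = 31 = 1·3^0 + 1·3^1 + 0·3^2 + 1·3^3
  c_2 = 41 = 2·3^0 + 1·3^1 + 1·3^2 + 1·3^3
  c_3 = 80 = 2·3^0 + 2·3^1 + 2·3^2 + 2·3^3
  c_4 = 75 = 0·3^0 + 1·3^1 + 2·3^2 + 2·3^3
Factor λ_0 = (1, 2, 2, 0)
Factor λ_1 = (1, 1, 2, 1)
Factor λ_2 = (0, 1, 2, 2)
Factor λ_3 = (1, 1, 2, 2)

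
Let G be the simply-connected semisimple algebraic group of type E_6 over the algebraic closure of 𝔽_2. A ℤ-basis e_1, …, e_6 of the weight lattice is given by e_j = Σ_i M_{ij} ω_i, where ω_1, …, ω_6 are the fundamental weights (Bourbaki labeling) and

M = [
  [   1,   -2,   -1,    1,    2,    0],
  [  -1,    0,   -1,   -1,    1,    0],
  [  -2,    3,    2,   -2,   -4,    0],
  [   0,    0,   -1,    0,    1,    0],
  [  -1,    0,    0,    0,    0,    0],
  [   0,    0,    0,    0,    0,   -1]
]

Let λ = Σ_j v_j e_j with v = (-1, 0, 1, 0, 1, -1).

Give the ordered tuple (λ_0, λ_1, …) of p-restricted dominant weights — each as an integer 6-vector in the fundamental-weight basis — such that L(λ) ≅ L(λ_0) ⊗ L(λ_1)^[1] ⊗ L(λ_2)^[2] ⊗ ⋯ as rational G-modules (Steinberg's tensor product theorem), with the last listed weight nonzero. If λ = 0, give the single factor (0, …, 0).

((0, 1, 0, 0, 1, 1),)

ω-coordinates c = M·v, v = (-1, 0, 1, 0, 1, -1):
  c_1 = 1*-1 + -2*0 + -1*1 + 1*0 + 2*1 + 0*-1 = 0
  c_2 = -1*-1 + 0*0 + -1*1 + -1*0 + 1*1 + 0*-1 = 1
  c_3 = -2*-1 + 3*0 + 2*1 + -2*0 + -4*1 + 0*-1 = 0
  c_4 = 0*-1 + 0*0 + -1*1 + 0*0 + 1*1 + 0*-1 = 0
  c_5 = -1*-1 + 0*0 + 0*1 + 0*0 + 0*1 + 0*-1 = 1
  c_6 = 0*-1 + 0*0 + 0*1 + 0*0 + 0*1 + -1*-1 = 1
Base-2 expansion of each c_i:
  c_1 = 0
  c_2 = 1 = 1·2^0
  c_3 = 0
  c_4 = 0
  c_5 = 1 = 1·2^0
  c_6 = 1 = 1·2^0
p-restricted factor λ_0 = (0, 1, 0, 0, 1, 1)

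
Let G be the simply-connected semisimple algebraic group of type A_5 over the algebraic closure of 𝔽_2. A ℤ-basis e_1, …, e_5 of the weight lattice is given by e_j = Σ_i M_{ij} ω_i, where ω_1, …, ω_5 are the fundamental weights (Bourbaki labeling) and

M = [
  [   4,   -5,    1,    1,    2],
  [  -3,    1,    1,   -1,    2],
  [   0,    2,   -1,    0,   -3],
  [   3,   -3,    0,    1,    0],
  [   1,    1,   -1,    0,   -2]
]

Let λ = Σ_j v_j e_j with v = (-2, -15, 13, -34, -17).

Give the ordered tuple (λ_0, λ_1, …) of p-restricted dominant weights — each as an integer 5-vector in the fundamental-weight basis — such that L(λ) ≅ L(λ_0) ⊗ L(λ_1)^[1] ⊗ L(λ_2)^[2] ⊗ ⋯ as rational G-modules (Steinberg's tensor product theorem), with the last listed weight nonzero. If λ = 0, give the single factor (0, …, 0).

ω-coordinates c = M·v, v = (-2, -15, 13, -34, -17):
  c_1 = (4)·(-2) + (-5)·(-15) + (1)·(13) + (1)·(-34) + (2)·(-17) = 12
  c_2 = (-3)·(-2) + (1)·(-15) + (1)·(13) + (-1)·(-34) + (2)·(-17) = 4
  c_3 = (0)·(-2) + (2)·(-15) + (-1)·(13) + (0)·(-34) + (-3)·(-17) = 8
  c_4 = (3)·(-2) + (-3)·(-15) + (0)·(13) + (1)·(-34) + (0)·(-17) = 5
  c_5 = (1)·(-2) + (1)·(-15) + (-1)·(13) + (0)·(-34) + (-2)·(-17) = 4
Expand coordinatewise in base 2:
  c_1 = 12 = 0·2^0 + 0·2^1 + 1·2^2 + 1·2^3
  c_2 = 4 = 0·2^0 + 0·2^1 + 1·2^2
  c_3 = 8 = 0·2^0 + 0·2^1 + 0·2^2 + 1·2^3
  c_4 = 5 = 1·2^0 + 0·2^1 + 1·2^2
  c_5 = 4 = 0·2^0 + 0·2^1 + 1·2^2
Factor λ_0 = (0, 0, 0, 1, 0)
Factor λ_1 = (0, 0, 0, 0, 0)
Factor λ_2 = (1, 1, 0, 1, 1)
Factor λ_3 = (1, 0, 1, 0, 0)

((0, 0, 0, 1, 0), (0, 0, 0, 0, 0), (1, 1, 0, 1, 1), (1, 0, 1, 0, 0))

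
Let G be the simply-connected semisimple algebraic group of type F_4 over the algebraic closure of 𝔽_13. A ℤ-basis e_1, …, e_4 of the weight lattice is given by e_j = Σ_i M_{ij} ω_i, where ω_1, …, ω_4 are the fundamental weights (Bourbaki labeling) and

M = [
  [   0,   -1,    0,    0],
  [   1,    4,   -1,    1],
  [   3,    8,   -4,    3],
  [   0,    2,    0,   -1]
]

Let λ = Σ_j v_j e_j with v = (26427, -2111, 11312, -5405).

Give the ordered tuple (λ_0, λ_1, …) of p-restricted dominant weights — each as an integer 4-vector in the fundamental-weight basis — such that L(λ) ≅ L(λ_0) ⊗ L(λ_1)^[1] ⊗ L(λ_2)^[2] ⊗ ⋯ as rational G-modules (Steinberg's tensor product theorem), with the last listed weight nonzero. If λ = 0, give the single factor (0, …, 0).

((5, 5, 7, 0), (6, 6, 6, 0), (12, 7, 5, 7))

Converting to the ω-basis (c_i = row i of M dotted with v = (26427, -2111, 11312, -5405)):
  c_1 = (0)·(26427) + (-1)·(-2111) + (0)·(11312) + (0)·(-5405) = 2111
  c_2 = (1)·(26427) + (4)·(-2111) + (-1)·(11312) + (1)·(-5405) = 1266
  c_3 = (3)·(26427) + (8)·(-2111) + (-4)·(11312) + (3)·(-5405) = 930
  c_4 = (0)·(26427) + (2)·(-2111) + (0)·(11312) + (-1)·(-5405) = 1183
Expand coordinatewise in base 13:
  c_1 = 2111 = 5·13^0 + 6·13^1 + 12·13^2
  c_2 = 1266 = 5·13^0 + 6·13^1 + 7·13^2
  c_3 = 930 = 7·13^0 + 6·13^1 + 5·13^2
  c_4 = 1183 = 0·13^0 + 0·13^1 + 7·13^2
λ_0 = (5, 5, 7, 0)
λ_1 = (6, 6, 6, 0)
λ_2 = (12, 7, 5, 7)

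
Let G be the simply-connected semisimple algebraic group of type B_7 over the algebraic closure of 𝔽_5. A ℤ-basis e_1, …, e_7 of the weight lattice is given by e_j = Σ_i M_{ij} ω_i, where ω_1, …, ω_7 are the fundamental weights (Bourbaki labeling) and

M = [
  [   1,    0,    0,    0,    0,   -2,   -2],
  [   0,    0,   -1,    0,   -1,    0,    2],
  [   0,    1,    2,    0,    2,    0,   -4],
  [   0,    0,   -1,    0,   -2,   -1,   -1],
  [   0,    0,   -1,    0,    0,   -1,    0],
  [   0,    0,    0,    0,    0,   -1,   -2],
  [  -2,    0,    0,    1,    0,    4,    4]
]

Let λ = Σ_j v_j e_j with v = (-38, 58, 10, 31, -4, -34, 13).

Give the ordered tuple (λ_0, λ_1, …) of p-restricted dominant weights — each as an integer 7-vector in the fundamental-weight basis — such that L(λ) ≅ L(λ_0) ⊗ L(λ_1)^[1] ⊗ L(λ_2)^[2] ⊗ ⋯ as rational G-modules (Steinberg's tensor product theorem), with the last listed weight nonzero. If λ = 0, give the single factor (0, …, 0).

Change of basis e → ω: c = M·v where v = (-38, 58, 10, 31, -4, -34, 13):
  c_1 = 1*-38 + 0*58 + 0*10 + 0*31 + 0*-4 + -2*-34 + -2*13 = 4
  c_2 = 0*-38 + 0*58 + -1*10 + 0*31 + -1*-4 + 0*-34 + 2*13 = 20
  c_3 = 0*-38 + 1*58 + 2*10 + 0*31 + 2*-4 + 0*-34 + -4*13 = 18
  c_4 = 0*-38 + 0*58 + -1*10 + 0*31 + -2*-4 + -1*-34 + -1*13 = 19
  c_5 = 0*-38 + 0*58 + -1*10 + 0*31 + 0*-4 + -1*-34 + 0*13 = 24
  c_6 = 0*-38 + 0*58 + 0*10 + 0*31 + 0*-4 + -1*-34 + -2*13 = 8
  c_7 = -2*-38 + 0*58 + 0*10 + 1*31 + 0*-4 + 4*-34 + 4*13 = 23
Base-5 expansion of each c_i:
  c_1 = 4 = 4·5^0
  c_2 = 20 = 0·5^0 + 4·5^1
  c_3 = 18 = 3·5^0 + 3·5^1
  c_4 = 19 = 4·5^0 + 3·5^1
  c_5 = 24 = 4·5^0 + 4·5^1
  c_6 = 8 = 3·5^0 + 1·5^1
  c_7 = 23 = 3·5^0 + 4·5^1
Factor λ_0 = (4, 0, 3, 4, 4, 3, 3)
Factor λ_1 = (0, 4, 3, 3, 4, 1, 4)

((4, 0, 3, 4, 4, 3, 3), (0, 4, 3, 3, 4, 1, 4))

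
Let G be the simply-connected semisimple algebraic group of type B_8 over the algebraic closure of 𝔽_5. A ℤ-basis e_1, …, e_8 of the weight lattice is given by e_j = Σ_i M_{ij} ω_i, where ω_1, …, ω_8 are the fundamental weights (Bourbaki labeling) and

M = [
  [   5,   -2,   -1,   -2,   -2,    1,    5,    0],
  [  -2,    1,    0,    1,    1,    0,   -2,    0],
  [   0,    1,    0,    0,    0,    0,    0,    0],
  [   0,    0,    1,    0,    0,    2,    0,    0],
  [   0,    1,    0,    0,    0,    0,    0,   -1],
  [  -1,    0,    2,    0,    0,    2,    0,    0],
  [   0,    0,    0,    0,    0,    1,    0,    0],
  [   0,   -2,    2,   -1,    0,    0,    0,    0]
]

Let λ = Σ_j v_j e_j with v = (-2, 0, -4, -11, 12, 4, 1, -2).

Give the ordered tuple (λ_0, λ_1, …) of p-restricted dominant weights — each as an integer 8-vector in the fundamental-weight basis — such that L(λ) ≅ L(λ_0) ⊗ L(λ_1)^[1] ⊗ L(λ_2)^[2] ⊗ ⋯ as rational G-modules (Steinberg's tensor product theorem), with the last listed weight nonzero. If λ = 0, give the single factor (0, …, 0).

ω-coordinates c = M·v, v = (-2, 0, -4, -11, 12, 4, 1, -2):
  c_1 = (5)·(-2) + (-2)·(0) + (-1)·(-4) + (-2)·(-11) + (-2)·(12) + 1·4 + 5·1 + (0)·(-2) = 1
  c_2 = (-2)·(-2) + 1·0 + (0)·(-4) + (1)·(-11) + 1·12 + 0·4 + (-2)·(1) + (0)·(-2) = 3
  c_3 = (0)·(-2) + 1·0 + (0)·(-4) + (0)·(-11) + 0·12 + 0·4 + 0·1 + (0)·(-2) = 0
  c_4 = (0)·(-2) + 0·0 + (1)·(-4) + (0)·(-11) + 0·12 + 2·4 + 0·1 + (0)·(-2) = 4
  c_5 = (0)·(-2) + 1·0 + (0)·(-4) + (0)·(-11) + 0·12 + 0·4 + 0·1 + (-1)·(-2) = 2
  c_6 = (-1)·(-2) + 0·0 + (2)·(-4) + (0)·(-11) + 0·12 + 2·4 + 0·1 + (0)·(-2) = 2
  c_7 = (0)·(-2) + 0·0 + (0)·(-4) + (0)·(-11) + 0·12 + 1·4 + 0·1 + (0)·(-2) = 4
  c_8 = (0)·(-2) + (-2)·(0) + (2)·(-4) + (-1)·(-11) + 0·12 + 0·4 + 0·1 + (0)·(-2) = 3
Base-5 expansion of each c_i:
  c_1 = 1 = 1·5^0
  c_2 = 3 = 3·5^0
  c_3 = 0
  c_4 = 4 = 4·5^0
  c_5 = 2 = 2·5^0
  c_6 = 2 = 2·5^0
  c_7 = 4 = 4·5^0
  c_8 = 3 = 3·5^0
p-restricted factor λ_0 = (1, 3, 0, 4, 2, 2, 4, 3)

((1, 3, 0, 4, 2, 2, 4, 3),)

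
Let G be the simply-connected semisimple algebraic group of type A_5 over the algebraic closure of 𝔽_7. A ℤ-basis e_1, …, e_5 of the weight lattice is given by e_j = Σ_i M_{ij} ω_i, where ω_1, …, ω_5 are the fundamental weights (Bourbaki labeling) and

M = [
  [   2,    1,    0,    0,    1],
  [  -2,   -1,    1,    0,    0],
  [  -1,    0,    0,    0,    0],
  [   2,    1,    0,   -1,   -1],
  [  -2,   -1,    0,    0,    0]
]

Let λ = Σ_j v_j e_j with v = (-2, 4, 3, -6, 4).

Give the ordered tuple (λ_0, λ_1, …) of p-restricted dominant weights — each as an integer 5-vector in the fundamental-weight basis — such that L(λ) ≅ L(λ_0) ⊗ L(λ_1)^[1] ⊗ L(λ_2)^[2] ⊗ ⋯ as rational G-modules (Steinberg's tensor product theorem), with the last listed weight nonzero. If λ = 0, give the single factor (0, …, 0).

((4, 3, 2, 2, 0),)

Change of basis e → ω: c = M·v where v = (-2, 4, 3, -6, 4):
  c_1 = 2*-2 + 1*4 + 0*3 + 0*-6 + 1*4 = 4
  c_2 = -2*-2 + -1*4 + 1*3 + 0*-6 + 0*4 = 3
  c_3 = -1*-2 + 0*4 + 0*3 + 0*-6 + 0*4 = 2
  c_4 = 2*-2 + 1*4 + 0*3 + -1*-6 + -1*4 = 2
  c_5 = -2*-2 + -1*4 + 0*3 + 0*-6 + 0*4 = 0
p = 7; digits c_i = Σ_j d_{ij}·7^j, 0 ≤ d_{ij} < 7:
  c_1 = 4 = 4·7^0
  c_2 = 3 = 3·7^0
  c_3 = 2 = 2·7^0
  c_4 = 2 = 2·7^0
  c_5 = 0
λ_0 = (4, 3, 2, 2, 0)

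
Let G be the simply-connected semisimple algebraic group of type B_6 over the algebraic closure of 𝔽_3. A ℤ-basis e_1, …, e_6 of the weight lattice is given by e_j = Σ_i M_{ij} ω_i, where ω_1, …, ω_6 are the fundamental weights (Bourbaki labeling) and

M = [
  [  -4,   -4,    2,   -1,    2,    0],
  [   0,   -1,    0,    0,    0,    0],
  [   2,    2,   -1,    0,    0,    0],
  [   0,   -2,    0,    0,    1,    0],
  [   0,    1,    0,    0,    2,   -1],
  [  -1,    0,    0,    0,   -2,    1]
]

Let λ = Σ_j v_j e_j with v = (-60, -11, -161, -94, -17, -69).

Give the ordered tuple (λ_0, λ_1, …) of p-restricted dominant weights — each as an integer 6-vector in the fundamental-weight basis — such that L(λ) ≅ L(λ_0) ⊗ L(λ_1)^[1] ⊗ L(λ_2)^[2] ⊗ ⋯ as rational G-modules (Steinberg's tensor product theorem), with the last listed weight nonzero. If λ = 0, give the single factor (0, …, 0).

((1, 2, 1, 2, 0, 1), (1, 0, 0, 1, 2, 2), (2, 1, 2, 0, 2, 2))

In the fundamental-weight basis, λ has coordinates c = M·v (v = (-60, -11, -161, -94, -17, -69)):
  c_1 = (-4)·(-60) + (-4)·(-11) + (2)·(-161) + (-1)·(-94) + (2)·(-17) + (0)·(-69) = 22
  c_2 = (0)·(-60) + (-1)·(-11) + (0)·(-161) + (0)·(-94) + (0)·(-17) + (0)·(-69) = 11
  c_3 = (2)·(-60) + (2)·(-11) + (-1)·(-161) + (0)·(-94) + (0)·(-17) + (0)·(-69) = 19
  c_4 = (0)·(-60) + (-2)·(-11) + (0)·(-161) + (0)·(-94) + (1)·(-17) + (0)·(-69) = 5
  c_5 = (0)·(-60) + (1)·(-11) + (0)·(-161) + (0)·(-94) + (2)·(-17) + (-1)·(-69) = 24
  c_6 = (-1)·(-60) + (0)·(-11) + (0)·(-161) + (0)·(-94) + (-2)·(-17) + (1)·(-69) = 25
Writing each c_i in base p = 3:
  c_1 = 22 = 1·3^0 + 1·3^1 + 2·3^2
  c_2 = 11 = 2·3^0 + 0·3^1 + 1·3^2
  c_3 = 19 = 1·3^0 + 0·3^1 + 2·3^2
  c_4 = 5 = 2·3^0 + 1·3^1
  c_5 = 24 = 0·3^0 + 2·3^1 + 2·3^2
  c_6 = 25 = 1·3^0 + 2·3^1 + 2·3^2
Factor λ_0 = (1, 2, 1, 2, 0, 1)
Factor λ_1 = (1, 0, 0, 1, 2, 2)
Factor λ_2 = (2, 1, 2, 0, 2, 2)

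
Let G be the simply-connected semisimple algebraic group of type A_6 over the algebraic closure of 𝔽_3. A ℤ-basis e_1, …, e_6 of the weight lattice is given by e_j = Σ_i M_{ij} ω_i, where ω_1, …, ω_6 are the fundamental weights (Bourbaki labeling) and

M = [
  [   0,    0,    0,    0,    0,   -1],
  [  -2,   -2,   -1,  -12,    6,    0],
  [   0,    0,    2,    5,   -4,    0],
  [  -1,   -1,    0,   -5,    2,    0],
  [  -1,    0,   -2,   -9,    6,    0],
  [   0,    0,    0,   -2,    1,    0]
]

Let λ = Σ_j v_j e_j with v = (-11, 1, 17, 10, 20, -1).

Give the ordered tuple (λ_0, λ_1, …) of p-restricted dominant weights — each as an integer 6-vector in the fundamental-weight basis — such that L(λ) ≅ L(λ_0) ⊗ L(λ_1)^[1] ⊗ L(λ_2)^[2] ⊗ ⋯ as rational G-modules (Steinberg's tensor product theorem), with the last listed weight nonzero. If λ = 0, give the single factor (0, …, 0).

((1, 0, 1, 0, 1, 0), (0, 1, 1, 0, 2, 0))

ω-coordinates c = M·v, v = (-11, 1, 17, 10, 20, -1):
  c_1 = 0*-11 + 0*1 + 0*17 + 0*10 + 0*20 + -1*-1 = 1
  c_2 = -2*-11 + -2*1 + -1*17 + -12*10 + 6*20 + 0*-1 = 3
  c_3 = 0*-11 + 0*1 + 2*17 + 5*10 + -4*20 + 0*-1 = 4
  c_4 = -1*-11 + -1*1 + 0*17 + -5*10 + 2*20 + 0*-1 = 0
  c_5 = -1*-11 + 0*1 + -2*17 + -9*10 + 6*20 + 0*-1 = 7
  c_6 = 0*-11 + 0*1 + 0*17 + -2*10 + 1*20 + 0*-1 = 0
Base-3 expansion of each c_i:
  c_1 = 1 = 1·3^0
  c_2 = 3 = 0·3^0 + 1·3^1
  c_3 = 4 = 1·3^0 + 1·3^1
  c_4 = 0
  c_5 = 7 = 1·3^0 + 2·3^1
  c_6 = 0
λ_0 = (1, 0, 1, 0, 1, 0)
λ_1 = (0, 1, 1, 0, 2, 0)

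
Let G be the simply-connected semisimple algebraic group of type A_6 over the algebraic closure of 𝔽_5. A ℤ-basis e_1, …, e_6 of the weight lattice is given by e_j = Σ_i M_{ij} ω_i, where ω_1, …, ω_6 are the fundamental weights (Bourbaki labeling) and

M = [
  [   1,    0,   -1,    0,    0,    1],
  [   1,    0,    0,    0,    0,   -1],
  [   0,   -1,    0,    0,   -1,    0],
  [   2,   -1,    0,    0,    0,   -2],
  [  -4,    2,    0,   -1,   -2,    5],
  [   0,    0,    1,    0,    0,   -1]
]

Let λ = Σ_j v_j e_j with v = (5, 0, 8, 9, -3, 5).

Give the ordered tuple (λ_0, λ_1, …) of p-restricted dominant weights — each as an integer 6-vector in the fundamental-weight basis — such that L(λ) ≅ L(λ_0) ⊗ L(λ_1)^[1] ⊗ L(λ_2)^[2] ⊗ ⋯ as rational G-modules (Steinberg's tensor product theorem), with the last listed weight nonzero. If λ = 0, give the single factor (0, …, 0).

((2, 0, 3, 0, 2, 3),)

In the fundamental-weight basis, λ has coordinates c = M·v (v = (5, 0, 8, 9, -3, 5)):
  c_1 = 1·5 + 0·0 + (-1)·(8) + 0·9 + (0)·(-3) + 1·5 = 2
  c_2 = 1·5 + 0·0 + 0·8 + 0·9 + (0)·(-3) + (-1)·(5) = 0
  c_3 = 0·5 + (-1)·(0) + 0·8 + 0·9 + (-1)·(-3) + 0·5 = 3
  c_4 = 2·5 + (-1)·(0) + 0·8 + 0·9 + (0)·(-3) + (-2)·(5) = 0
  c_5 = (-4)·(5) + 2·0 + 0·8 + (-1)·(9) + (-2)·(-3) + 5·5 = 2
  c_6 = 0·5 + 0·0 + 1·8 + 0·9 + (0)·(-3) + (-1)·(5) = 3
Base-5 expansion of each c_i:
  c_1 = 2 = 2·5^0
  c_2 = 0
  c_3 = 3 = 3·5^0
  c_4 = 0
  c_5 = 2 = 2·5^0
  c_6 = 3 = 3·5^0
p-restricted factor λ_0 = (2, 0, 3, 0, 2, 3)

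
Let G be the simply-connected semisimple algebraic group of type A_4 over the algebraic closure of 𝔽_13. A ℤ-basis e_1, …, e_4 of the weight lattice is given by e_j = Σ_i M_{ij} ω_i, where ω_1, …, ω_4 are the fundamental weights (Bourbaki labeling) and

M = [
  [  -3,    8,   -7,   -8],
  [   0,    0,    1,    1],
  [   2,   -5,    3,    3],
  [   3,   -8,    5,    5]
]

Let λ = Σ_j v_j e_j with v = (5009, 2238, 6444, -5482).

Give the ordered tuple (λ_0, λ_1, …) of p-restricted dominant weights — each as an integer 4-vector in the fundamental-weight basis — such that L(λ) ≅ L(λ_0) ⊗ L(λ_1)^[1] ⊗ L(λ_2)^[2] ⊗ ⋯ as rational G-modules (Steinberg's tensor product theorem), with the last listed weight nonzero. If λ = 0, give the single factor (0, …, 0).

((0, 0, 11, 9), (8, 9, 1, 5), (9, 5, 10, 11))

Change of basis e → ω: c = M·v where v = (5009, 2238, 6444, -5482):
  c_1 = (-3)·(5009) + (8)·(2238) + (-7)·(6444) + (-8)·(-5482) = 1625
  c_2 = (0)·(5009) + (0)·(2238) + (1)·(6444) + (1)·(-5482) = 962
  c_3 = (2)·(5009) + (-5)·(2238) + (3)·(6444) + (3)·(-5482) = 1714
  c_4 = (3)·(5009) + (-8)·(2238) + (5)·(6444) + (5)·(-5482) = 1933
Writing each c_i in base p = 13:
  c_1 = 1625 = 0·13^0 + 8·13^1 + 9·13^2
  c_2 = 962 = 0·13^0 + 9·13^1 + 5·13^2
  c_3 = 1714 = 11·13^0 + 1·13^1 + 10·13^2
  c_4 = 1933 = 9·13^0 + 5·13^1 + 11·13^2
p-restricted factor λ_0 = (0, 0, 11, 9)
p-restricted factor λ_1 = (8, 9, 1, 5)
p-restricted factor λ_2 = (9, 5, 10, 11)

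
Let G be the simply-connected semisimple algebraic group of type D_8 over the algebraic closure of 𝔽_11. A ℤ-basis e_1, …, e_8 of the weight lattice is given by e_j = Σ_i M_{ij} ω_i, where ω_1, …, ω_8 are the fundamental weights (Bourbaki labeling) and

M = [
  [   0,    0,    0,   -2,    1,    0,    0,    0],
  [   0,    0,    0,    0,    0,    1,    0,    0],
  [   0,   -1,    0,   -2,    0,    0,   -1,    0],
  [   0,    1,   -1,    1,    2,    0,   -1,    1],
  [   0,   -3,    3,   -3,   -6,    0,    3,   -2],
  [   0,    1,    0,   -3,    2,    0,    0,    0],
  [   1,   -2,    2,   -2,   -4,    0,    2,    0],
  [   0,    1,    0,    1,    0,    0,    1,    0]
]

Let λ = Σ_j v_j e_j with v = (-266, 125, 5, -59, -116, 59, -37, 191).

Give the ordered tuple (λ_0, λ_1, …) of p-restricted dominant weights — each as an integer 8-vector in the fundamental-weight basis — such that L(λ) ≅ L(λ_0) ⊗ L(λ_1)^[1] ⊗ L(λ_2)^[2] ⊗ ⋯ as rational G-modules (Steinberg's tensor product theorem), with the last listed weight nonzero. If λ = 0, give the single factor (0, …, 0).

Converting to the ω-basis (c_i = row i of M dotted with v = (-266, 125, 5, -59, -116, 59, -37, 191)):
  c_1 = 0*-266 + 0*125 + 0*5 + -2*-59 + 1*-116 + 0*59 + 0*-37 + 0*191 = 2
  c_2 = 0*-266 + 0*125 + 0*5 + 0*-59 + 0*-116 + 1*59 + 0*-37 + 0*191 = 59
  c_3 = 0*-266 + -1*125 + 0*5 + -2*-59 + 0*-116 + 0*59 + -1*-37 + 0*191 = 30
  c_4 = 0*-266 + 1*125 + -1*5 + 1*-59 + 2*-116 + 0*59 + -1*-37 + 1*191 = 57
  c_5 = 0*-266 + -3*125 + 3*5 + -3*-59 + -6*-116 + 0*59 + 3*-37 + -2*191 = 20
  c_6 = 0*-266 + 1*125 + 0*5 + -3*-59 + 2*-116 + 0*59 + 0*-37 + 0*191 = 70
  c_7 = 1*-266 + -2*125 + 2*5 + -2*-59 + -4*-116 + 0*59 + 2*-37 + 0*191 = 2
  c_8 = 0*-266 + 1*125 + 0*5 + 1*-59 + 0*-116 + 0*59 + 1*-37 + 0*191 = 29
p = 11; digits c_i = Σ_j d_{ij}·11^j, 0 ≤ d_{ij} < 11:
  c_1 = 2 = 2·11^0
  c_2 = 59 = 4·11^0 + 5·11^1
  c_3 = 30 = 8·11^0 + 2·11^1
  c_4 = 57 = 2·11^0 + 5·11^1
  c_5 = 20 = 9·11^0 + 1·11^1
  c_6 = 70 = 4·11^0 + 6·11^1
  c_7 = 2 = 2·11^0
  c_8 = 29 = 7·11^0 + 2·11^1
Factor λ_0 = (2, 4, 8, 2, 9, 4, 2, 7)
Factor λ_1 = (0, 5, 2, 5, 1, 6, 0, 2)

((2, 4, 8, 2, 9, 4, 2, 7), (0, 5, 2, 5, 1, 6, 0, 2))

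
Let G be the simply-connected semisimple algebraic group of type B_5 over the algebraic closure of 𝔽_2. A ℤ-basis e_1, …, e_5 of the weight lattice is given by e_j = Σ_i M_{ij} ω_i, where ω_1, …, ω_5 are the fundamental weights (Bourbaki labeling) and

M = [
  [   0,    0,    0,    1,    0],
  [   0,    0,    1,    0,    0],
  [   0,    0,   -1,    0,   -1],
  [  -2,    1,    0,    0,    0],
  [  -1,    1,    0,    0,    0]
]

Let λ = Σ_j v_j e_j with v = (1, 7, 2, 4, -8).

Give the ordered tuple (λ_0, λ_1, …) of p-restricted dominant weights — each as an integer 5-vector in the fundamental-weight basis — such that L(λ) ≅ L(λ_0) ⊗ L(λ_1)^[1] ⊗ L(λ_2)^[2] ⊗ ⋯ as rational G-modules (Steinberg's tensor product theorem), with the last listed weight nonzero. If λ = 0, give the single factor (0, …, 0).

((0, 0, 0, 1, 0), (0, 1, 1, 0, 1), (1, 0, 1, 1, 1))

Compute c_i = Σ_j M_{ij} v_j with v = (1, 7, 2, 4, -8):
  c_1 = (0)·(1) + (0)·(7) + (0)·(2) + (1)·(4) + (0)·(-8) = 4
  c_2 = (0)·(1) + (0)·(7) + (1)·(2) + (0)·(4) + (0)·(-8) = 2
  c_3 = (0)·(1) + (0)·(7) + (-1)·(2) + (0)·(4) + (-1)·(-8) = 6
  c_4 = (-2)·(1) + (1)·(7) + (0)·(2) + (0)·(4) + (0)·(-8) = 5
  c_5 = (-1)·(1) + (1)·(7) + (0)·(2) + (0)·(4) + (0)·(-8) = 6
p = 2; digits c_i = Σ_j d_{ij}·2^j, 0 ≤ d_{ij} < 2:
  c_1 = 4 = 0·2^0 + 0·2^1 + 1·2^2
  c_2 = 2 = 0·2^0 + 1·2^1
  c_3 = 6 = 0·2^0 + 1·2^1 + 1·2^2
  c_4 = 5 = 1·2^0 + 0·2^1 + 1·2^2
  c_5 = 6 = 0·2^0 + 1·2^1 + 1·2^2
λ_0 = (0, 0, 0, 1, 0)
λ_1 = (0, 1, 1, 0, 1)
λ_2 = (1, 0, 1, 1, 1)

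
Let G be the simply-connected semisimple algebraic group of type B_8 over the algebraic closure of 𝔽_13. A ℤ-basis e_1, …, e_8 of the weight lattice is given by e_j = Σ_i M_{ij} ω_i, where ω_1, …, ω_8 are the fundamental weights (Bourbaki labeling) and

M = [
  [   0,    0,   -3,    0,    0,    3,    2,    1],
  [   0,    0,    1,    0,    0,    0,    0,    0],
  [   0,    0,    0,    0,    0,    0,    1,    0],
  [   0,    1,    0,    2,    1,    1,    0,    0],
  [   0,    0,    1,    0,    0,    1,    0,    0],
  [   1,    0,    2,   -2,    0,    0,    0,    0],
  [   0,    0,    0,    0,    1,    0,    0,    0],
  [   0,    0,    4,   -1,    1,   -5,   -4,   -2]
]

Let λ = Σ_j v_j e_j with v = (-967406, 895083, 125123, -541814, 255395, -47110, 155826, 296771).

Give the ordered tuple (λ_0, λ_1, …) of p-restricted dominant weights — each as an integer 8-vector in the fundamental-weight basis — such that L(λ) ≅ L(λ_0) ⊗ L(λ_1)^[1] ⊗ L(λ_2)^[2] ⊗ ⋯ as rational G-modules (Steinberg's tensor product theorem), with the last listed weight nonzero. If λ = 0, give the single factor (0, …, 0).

((9, 11, 8, 6, 0, 11, 10, 11), (9, 4, 0, 10, 8, 5, 2, 2), (9, 12, 12, 12, 6, 10, 3, 0), (2, 4, 5, 8, 9, 10, 12, 1), (3, 4, 5, 0, 2, 12, 8, 11))

Change of basis e → ω: c = M·v where v = (-967406, 895083, 125123, -541814, 255395, -47110, 155826, 296771):
  c_1 = 0*-967406 + 0*895083 + -3*125123 + 0*-541814 + 0*255395 + 3*-47110 + 2*155826 + 1*296771 = 91724
  c_2 = 0*-967406 + 0*895083 + 1*125123 + 0*-541814 + 0*255395 + 0*-47110 + 0*155826 + 0*296771 = 125123
  c_3 = 0*-967406 + 0*895083 + 0*125123 + 0*-541814 + 0*255395 + 0*-47110 + 1*155826 + 0*296771 = 155826
  c_4 = 0*-967406 + 1*895083 + 0*125123 + 2*-541814 + 1*255395 + 1*-47110 + 0*155826 + 0*296771 = 19740
  c_5 = 0*-967406 + 0*895083 + 1*125123 + 0*-541814 + 0*255395 + 1*-47110 + 0*155826 + 0*296771 = 78013
  c_6 = 1*-967406 + 0*895083 + 2*125123 + -2*-541814 + 0*255395 + 0*-47110 + 0*155826 + 0*296771 = 366468
  c_7 = 0*-967406 + 0*895083 + 0*125123 + 0*-541814 + 1*255395 + 0*-47110 + 0*155826 + 0*296771 = 255395
  c_8 = 0*-967406 + 0*895083 + 4*125123 + -1*-541814 + 1*255395 + -5*-47110 + -4*155826 + -2*296771 = 316405
Expand coordinatewise in base 13:
  c_1 = 91724 = 9·13^0 + 9·13^1 + 9·13^2 + 2·13^3 + 3·13^4
  c_2 = 125123 = 11·13^0 + 4·13^1 + 12·13^2 + 4·13^3 + 4·13^4
  c_3 = 155826 = 8·13^0 + 0·13^1 + 12·13^2 + 5·13^3 + 5·13^4
  c_4 = 19740 = 6·13^0 + 10·13^1 + 12·13^2 + 8·13^3
  c_5 = 78013 = 0·13^0 + 8·13^1 + 6·13^2 + 9·13^3 + 2·13^4
  c_6 = 366468 = 11·13^0 + 5·13^1 + 10·13^2 + 10·13^3 + 12·13^4
  c_7 = 255395 = 10·13^0 + 2·13^1 + 3·13^2 + 12·13^3 + 8·13^4
  c_8 = 316405 = 11·13^0 + 2·13^1 + 0·13^2 + 1·13^3 + 11·13^4
p-restricted factor λ_0 = (9, 11, 8, 6, 0, 11, 10, 11)
p-restricted factor λ_1 = (9, 4, 0, 10, 8, 5, 2, 2)
p-restricted factor λ_2 = (9, 12, 12, 12, 6, 10, 3, 0)
p-restricted factor λ_3 = (2, 4, 5, 8, 9, 10, 12, 1)
p-restricted factor λ_4 = (3, 4, 5, 0, 2, 12, 8, 11)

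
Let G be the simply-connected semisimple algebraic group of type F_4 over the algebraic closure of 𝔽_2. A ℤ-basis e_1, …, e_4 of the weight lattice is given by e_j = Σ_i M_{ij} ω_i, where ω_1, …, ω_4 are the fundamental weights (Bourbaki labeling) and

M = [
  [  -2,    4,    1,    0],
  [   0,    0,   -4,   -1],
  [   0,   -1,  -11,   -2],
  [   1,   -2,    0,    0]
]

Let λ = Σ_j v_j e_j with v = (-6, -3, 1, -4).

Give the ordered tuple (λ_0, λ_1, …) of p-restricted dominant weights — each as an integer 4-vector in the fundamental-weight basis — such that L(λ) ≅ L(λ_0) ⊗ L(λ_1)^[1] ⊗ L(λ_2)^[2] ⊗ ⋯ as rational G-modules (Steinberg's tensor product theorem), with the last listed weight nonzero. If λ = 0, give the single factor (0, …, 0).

((1, 0, 0, 0),)

ω-coordinates c = M·v, v = (-6, -3, 1, -4):
  c_1 = (-2)·(-6) + (4)·(-3) + 1·1 + (0)·(-4) = 1
  c_2 = (0)·(-6) + (0)·(-3) + (-4)·(1) + (-1)·(-4) = 0
  c_3 = (0)·(-6) + (-1)·(-3) + (-11)·(1) + (-2)·(-4) = 0
  c_4 = (1)·(-6) + (-2)·(-3) + 0·1 + (0)·(-4) = 0
Expand coordinatewise in base 2:
  c_1 = 1 = 1·2^0
  c_2 = 0
  c_3 = 0
  c_4 = 0
Factor λ_0 = (1, 0, 0, 0)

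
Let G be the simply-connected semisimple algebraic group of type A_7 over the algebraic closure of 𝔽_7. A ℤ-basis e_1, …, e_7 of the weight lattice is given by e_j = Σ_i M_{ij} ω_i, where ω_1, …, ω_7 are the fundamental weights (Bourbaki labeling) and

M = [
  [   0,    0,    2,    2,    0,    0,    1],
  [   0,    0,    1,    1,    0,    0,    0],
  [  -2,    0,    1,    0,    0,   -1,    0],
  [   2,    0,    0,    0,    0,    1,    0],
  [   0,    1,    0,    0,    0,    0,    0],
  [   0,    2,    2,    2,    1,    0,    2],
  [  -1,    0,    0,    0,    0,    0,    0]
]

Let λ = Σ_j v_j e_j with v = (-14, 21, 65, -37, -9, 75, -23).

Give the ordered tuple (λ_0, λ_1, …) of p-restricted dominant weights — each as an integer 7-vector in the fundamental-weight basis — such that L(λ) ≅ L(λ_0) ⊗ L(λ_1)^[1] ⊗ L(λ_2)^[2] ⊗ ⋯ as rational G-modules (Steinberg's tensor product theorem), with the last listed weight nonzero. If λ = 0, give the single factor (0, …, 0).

((5, 0, 4, 5, 0, 1, 0), (4, 4, 2, 6, 3, 6, 2))

In the fundamental-weight basis, λ has coordinates c = M·v (v = (-14, 21, 65, -37, -9, 75, -23)):
  c_1 = (0)·(-14) + 0·21 + 2·65 + (2)·(-37) + (0)·(-9) + 0·75 + (1)·(-23) = 33
  c_2 = (0)·(-14) + 0·21 + 1·65 + (1)·(-37) + (0)·(-9) + 0·75 + (0)·(-23) = 28
  c_3 = (-2)·(-14) + 0·21 + 1·65 + (0)·(-37) + (0)·(-9) + (-1)·(75) + (0)·(-23) = 18
  c_4 = (2)·(-14) + 0·21 + 0·65 + (0)·(-37) + (0)·(-9) + 1·75 + (0)·(-23) = 47
  c_5 = (0)·(-14) + 1·21 + 0·65 + (0)·(-37) + (0)·(-9) + 0·75 + (0)·(-23) = 21
  c_6 = (0)·(-14) + 2·21 + 2·65 + (2)·(-37) + (1)·(-9) + 0·75 + (2)·(-23) = 43
  c_7 = (-1)·(-14) + 0·21 + 0·65 + (0)·(-37) + (0)·(-9) + 0·75 + (0)·(-23) = 14
Expand coordinatewise in base 7:
  c_1 = 33 = 5·7^0 + 4·7^1
  c_2 = 28 = 0·7^0 + 4·7^1
  c_3 = 18 = 4·7^0 + 2·7^1
  c_4 = 47 = 5·7^0 + 6·7^1
  c_5 = 21 = 0·7^0 + 3·7^1
  c_6 = 43 = 1·7^0 + 6·7^1
  c_7 = 14 = 0·7^0 + 2·7^1
Factor λ_0 = (5, 0, 4, 5, 0, 1, 0)
Factor λ_1 = (4, 4, 2, 6, 3, 6, 2)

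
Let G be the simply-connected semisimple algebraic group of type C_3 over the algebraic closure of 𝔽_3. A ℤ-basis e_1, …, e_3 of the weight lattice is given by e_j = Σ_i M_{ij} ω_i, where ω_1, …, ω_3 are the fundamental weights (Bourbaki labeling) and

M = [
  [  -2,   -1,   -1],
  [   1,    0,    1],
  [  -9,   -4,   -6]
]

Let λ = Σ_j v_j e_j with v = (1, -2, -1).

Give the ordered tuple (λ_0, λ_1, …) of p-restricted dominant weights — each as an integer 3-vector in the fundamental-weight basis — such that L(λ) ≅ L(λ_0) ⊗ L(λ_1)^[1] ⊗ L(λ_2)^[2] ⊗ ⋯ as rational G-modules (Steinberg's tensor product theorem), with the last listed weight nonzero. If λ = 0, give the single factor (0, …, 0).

ω-coordinates c = M·v, v = (1, -2, -1):
  c_1 = (-2)·(1) + (-1)·(-2) + (-1)·(-1) = 1
  c_2 = (1)·(1) + (0)·(-2) + (1)·(-1) = 0
  c_3 = (-9)·(1) + (-4)·(-2) + (-6)·(-1) = 5
p = 3; digits c_i = Σ_j d_{ij}·3^j, 0 ≤ d_{ij} < 3:
  c_1 = 1 = 1·3^0
  c_2 = 0
  c_3 = 5 = 2·3^0 + 1·3^1
Factor λ_0 = (1, 0, 2)
Factor λ_1 = (0, 0, 1)

((1, 0, 2), (0, 0, 1))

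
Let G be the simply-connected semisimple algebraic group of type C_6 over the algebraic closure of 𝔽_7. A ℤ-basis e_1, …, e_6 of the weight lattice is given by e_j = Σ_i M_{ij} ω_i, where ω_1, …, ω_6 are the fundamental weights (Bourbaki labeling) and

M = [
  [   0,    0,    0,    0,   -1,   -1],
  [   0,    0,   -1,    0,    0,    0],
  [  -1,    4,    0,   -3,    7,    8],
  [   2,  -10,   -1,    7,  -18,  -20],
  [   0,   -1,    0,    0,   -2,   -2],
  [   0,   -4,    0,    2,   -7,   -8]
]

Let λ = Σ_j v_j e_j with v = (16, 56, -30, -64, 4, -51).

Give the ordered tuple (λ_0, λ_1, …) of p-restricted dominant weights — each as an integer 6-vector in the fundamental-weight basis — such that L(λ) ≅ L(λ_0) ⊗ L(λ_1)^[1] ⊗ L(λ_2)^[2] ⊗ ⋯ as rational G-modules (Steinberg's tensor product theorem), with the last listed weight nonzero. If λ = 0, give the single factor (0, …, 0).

In the fundamental-weight basis, λ has coordinates c = M·v (v = (16, 56, -30, -64, 4, -51)):
  c_1 = (0)·(16) + (0)·(56) + (0)·(-30) + (0)·(-64) + (-1)·(4) + (-1)·(-51) = 47
  c_2 = (0)·(16) + (0)·(56) + (-1)·(-30) + (0)·(-64) + (0)·(4) + (0)·(-51) = 30
  c_3 = (-1)·(16) + (4)·(56) + (0)·(-30) + (-3)·(-64) + (7)·(4) + (8)·(-51) = 20
  c_4 = (2)·(16) + (-10)·(56) + (-1)·(-30) + (7)·(-64) + (-18)·(4) + (-20)·(-51) = 2
  c_5 = (0)·(16) + (-1)·(56) + (0)·(-30) + (0)·(-64) + (-2)·(4) + (-2)·(-51) = 38
  c_6 = (0)·(16) + (-4)·(56) + (0)·(-30) + (2)·(-64) + (-7)·(4) + (-8)·(-51) = 28
p = 7; digits c_i = Σ_j d_{ij}·7^j, 0 ≤ d_{ij} < 7:
  c_1 = 47 = 5·7^0 + 6·7^1
  c_2 = 30 = 2·7^0 + 4·7^1
  c_3 = 20 = 6·7^0 + 2·7^1
  c_4 = 2 = 2·7^0
  c_5 = 38 = 3·7^0 + 5·7^1
  c_6 = 28 = 0·7^0 + 4·7^1
λ_0 = (5, 2, 6, 2, 3, 0)
λ_1 = (6, 4, 2, 0, 5, 4)

((5, 2, 6, 2, 3, 0), (6, 4, 2, 0, 5, 4))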